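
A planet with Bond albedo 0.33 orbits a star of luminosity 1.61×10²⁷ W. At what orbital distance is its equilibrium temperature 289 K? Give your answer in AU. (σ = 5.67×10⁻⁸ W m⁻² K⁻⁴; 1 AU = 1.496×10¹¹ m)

d ≈ 1.56 AU

From T_eq⁴ = L(1−A)/(16πσd²): d = √[L(1−A)/(16πσT_eq⁴)].
d = √[1.61×10²⁷ × 0.67 / (16π × 5.67×10⁻⁸ × (289)⁴)] = 2.33×10¹¹ m = 1.56 AU.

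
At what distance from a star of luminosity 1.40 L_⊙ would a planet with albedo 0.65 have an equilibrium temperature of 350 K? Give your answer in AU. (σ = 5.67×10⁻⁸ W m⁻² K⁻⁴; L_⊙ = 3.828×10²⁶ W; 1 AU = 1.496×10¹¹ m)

d ≈ 0.443 AU

L = 1.40 × 3.828×10²⁶ = 5.36×10²⁶ W.
From T_eq⁴ = L(1−A)/(16πσd²): d = √[L(1−A)/(16πσT_eq⁴)].
d = √[5.36×10²⁶ × 0.35 / (16π × 5.67×10⁻⁸ × (350)⁴)] = 6.62×10¹⁰ m = 0.443 AU.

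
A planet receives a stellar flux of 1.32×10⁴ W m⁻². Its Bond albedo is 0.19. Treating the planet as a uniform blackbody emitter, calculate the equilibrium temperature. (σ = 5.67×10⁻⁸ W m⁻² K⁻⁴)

T_eq ≈ 466 K

Energy balance: absorbed = emitted ⇒ πR²·S(1−A) = 4πR²·σT_eq⁴, so T_eq⁴ = S(1−A)/(4σ).
T_eq = [1.32×10⁴ × 0.81 / (4 × 5.67×10⁻⁸)]^(1/4) = (4.71×10¹⁰)^(1/4) = 466 K.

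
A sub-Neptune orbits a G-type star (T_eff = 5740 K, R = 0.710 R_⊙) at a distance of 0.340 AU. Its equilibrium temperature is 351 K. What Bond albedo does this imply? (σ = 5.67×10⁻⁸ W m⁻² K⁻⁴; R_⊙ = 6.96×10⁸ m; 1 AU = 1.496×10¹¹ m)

R_⋆ = 0.710 × 6.96×10⁸ = 4.94×10⁸ m.
d = 0.340 AU = 5.09×10¹⁰ m.
L = 4πR_⋆²σT_⋆⁴ = 4π(4.94×10⁸)² × 5.67×10⁻⁸ × (5740)⁴ = 1.89×10²⁶ W.
S = L/(4πd²) = 5810 W m⁻².
From T_eq⁴ = S(1−A)/(4σ): 1−A = 4σT_eq⁴/S.
1−A = 4 × 5.67×10⁻⁸ × (351)⁴ / 5810 = 0.593.

A ≈ 0.41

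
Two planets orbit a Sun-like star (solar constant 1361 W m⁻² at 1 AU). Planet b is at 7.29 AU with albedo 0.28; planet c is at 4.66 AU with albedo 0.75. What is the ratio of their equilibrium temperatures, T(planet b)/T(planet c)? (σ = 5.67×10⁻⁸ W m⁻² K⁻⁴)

T₁/T₂ ≈ 1.042

T_eq = [S₀(1−A)/(4σd²)]^(1/4), so T ∝ (1−A)^(1/4) / √d.
T₁ = [1361×0.72/(4×5.67×10⁻⁸×7.29²)]^(1/4) = 94.96 K.
T₂ = [1361×0.25/(4×5.67×10⁻⁸×4.66²)]^(1/4) = 91.17 K.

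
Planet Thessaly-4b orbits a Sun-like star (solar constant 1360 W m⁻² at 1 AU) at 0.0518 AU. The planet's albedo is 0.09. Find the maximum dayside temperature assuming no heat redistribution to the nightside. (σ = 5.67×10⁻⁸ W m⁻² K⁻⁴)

Flux at 0.0518 AU: S = 1360/0.0518² = 5.07×10⁵ W m⁻².
With no redistribution each surface element balances locally: S(1−A) = σT⁴.
T = [5.07×10⁵ × 0.91 / 5.67×10⁻⁸]^(1/4) = (8.13×10¹²)^(1/4) = 1690 K.

T_ss ≈ 1690 K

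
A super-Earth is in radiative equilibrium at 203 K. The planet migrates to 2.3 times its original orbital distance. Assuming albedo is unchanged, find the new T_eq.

T_eq ∝ L^(1/4) · d^(−1/2).
T′ = 203 / 2.3^(1/2) = 134 K.

T_eq ≈ 134 K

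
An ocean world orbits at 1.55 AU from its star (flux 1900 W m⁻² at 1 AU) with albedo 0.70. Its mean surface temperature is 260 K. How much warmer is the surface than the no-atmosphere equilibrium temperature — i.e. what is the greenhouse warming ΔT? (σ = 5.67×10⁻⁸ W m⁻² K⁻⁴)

ΔT ≈ 80.2 K

S = 1900/1.55² = 790.8 W m⁻².
T_eq = [S(1−A)/(4σ)]^(1/4) = [790.8×0.30/(4×5.67×10⁻⁸)]^(1/4) = 179.8 K.
ΔT = T_surf − T_eq = 260 − 179.8.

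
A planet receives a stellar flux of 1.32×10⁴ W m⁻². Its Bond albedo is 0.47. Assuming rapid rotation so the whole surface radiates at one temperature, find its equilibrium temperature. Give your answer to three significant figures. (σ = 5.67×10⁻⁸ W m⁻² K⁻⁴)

Energy balance: absorbed = emitted ⇒ πR²·S(1−A) = 4πR²·σT_eq⁴, so T_eq⁴ = S(1−A)/(4σ).
T_eq = [1.32×10⁴ × 0.53 / (4 × 5.67×10⁻⁸)]^(1/4) = (3.08×10¹⁰)^(1/4) = 419 K.

T_eq ≈ 419 K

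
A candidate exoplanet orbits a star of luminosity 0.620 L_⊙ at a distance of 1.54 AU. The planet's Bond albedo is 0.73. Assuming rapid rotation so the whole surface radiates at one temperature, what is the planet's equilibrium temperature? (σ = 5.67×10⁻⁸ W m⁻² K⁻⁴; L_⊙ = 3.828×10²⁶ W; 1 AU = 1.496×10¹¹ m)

d = 1.54 AU = 2.30×10¹¹ m.
L = 0.620 × 3.828×10²⁶ = 2.37×10²⁶ W.
Flux: S = L/(4πd²) = 2.37×10²⁶/(4π×(2.30×10¹¹)²) = 356 W m⁻².
Energy balance: absorbed = emitted ⇒ πR²·S(1−A) = 4πR²·σT_eq⁴, so T_eq⁴ = S(1−A)/(4σ).
T_eq = [356 × 0.27 / (4 × 5.67×10⁻⁸)]^(1/4) = (4.24×10⁸)^(1/4) = 143 K.

T_eq ≈ 143 K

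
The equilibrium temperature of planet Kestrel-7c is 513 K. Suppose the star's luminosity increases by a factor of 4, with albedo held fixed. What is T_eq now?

T_eq ≈ 725 K

T_eq ∝ L^(1/4) · d^(−1/2).
T′ = 513 × 4^(1/4) = 725 K.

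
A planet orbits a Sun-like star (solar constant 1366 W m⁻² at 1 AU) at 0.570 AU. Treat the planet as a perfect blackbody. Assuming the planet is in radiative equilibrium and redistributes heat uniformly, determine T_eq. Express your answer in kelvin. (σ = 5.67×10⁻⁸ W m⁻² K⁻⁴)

T_eq ≈ 369 K

Flux at 0.570 AU: S = 1366/0.570² = 4200 W m⁻².
Energy balance: absorbed = emitted ⇒ πR²·S(1−A) = 4πR²·σT_eq⁴, so T_eq⁴ = S(1−A)/(4σ).
T_eq = [4200 × 1.00 / (4 × 5.67×10⁻⁸)]^(1/4) = (1.85×10¹⁰)^(1/4) = 369 K.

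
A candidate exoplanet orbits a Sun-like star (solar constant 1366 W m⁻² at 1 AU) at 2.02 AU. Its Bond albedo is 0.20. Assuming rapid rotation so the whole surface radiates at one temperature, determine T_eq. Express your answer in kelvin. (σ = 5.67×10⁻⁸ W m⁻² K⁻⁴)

Flux at 2.02 AU: S = 1366/2.02² = 335 W m⁻².
Energy balance: absorbed = emitted ⇒ πR²·S(1−A) = 4πR²·σT_eq⁴, so T_eq⁴ = S(1−A)/(4σ).
T_eq = [335 × 0.80 / (4 × 5.67×10⁻⁸)]^(1/4) = (1.18×10⁹)^(1/4) = 185 K.

T_eq ≈ 185 K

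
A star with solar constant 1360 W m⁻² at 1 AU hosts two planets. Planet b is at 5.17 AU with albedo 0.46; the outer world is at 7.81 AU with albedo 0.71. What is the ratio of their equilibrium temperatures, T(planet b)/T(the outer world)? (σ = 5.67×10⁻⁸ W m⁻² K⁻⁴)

T₁/T₂ ≈ 1.436

T_eq = [S₀(1−A)/(4σd²)]^(1/4), so T ∝ (1−A)^(1/4) / √d.
T₁ = [1360×0.54/(4×5.67×10⁻⁸×5.17²)]^(1/4) = 104.91 K.
T₂ = [1360×0.29/(4×5.67×10⁻⁸×7.81²)]^(1/4) = 73.07 K.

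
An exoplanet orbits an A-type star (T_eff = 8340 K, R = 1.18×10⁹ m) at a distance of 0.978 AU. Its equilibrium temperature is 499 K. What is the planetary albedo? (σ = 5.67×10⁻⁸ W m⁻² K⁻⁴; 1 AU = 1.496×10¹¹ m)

A ≈ 0.21

d = 0.978 AU = 1.46×10¹¹ m.
L = 4πR_⋆²σT_⋆⁴ = 4π(1.18×10⁹)² × 5.67×10⁻⁸ × (8340)⁴ = 4.80×10²⁷ W.
S = L/(4πd²) = 1.78×10⁴ W m⁻².
From T_eq⁴ = S(1−A)/(4σ): 1−A = 4σT_eq⁴/S.
1−A = 4 × 5.67×10⁻⁸ × (499)⁴ / 1.78×10⁴ = 0.788.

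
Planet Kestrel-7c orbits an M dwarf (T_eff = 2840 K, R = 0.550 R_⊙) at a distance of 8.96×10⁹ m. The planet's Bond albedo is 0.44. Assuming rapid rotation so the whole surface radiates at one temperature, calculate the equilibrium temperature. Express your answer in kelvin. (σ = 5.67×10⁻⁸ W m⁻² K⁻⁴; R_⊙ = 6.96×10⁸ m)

R_⋆ = 0.550 × 6.96×10⁸ = 3.83×10⁸ m.
L = 4πR_⋆²σT_⋆⁴ = 4π(3.83×10⁸)² × 5.67×10⁻⁸ × (2840)⁴ = 6.79×10²⁴ W.
S = L/(4πd²) = 6730 W m⁻².
Energy balance: absorbed = emitted ⇒ πR²·S(1−A) = 4πR²·σT_eq⁴, so T_eq⁴ = S(1−A)/(4σ).
T_eq = [6730 × 0.56 / (4 × 5.67×10⁻⁸)]^(1/4) = (1.66×10¹⁰)^(1/4) = 359 K.

T_eq ≈ 359 K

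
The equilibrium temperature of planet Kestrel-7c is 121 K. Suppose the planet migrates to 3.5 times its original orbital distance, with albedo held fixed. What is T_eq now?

T_eq ≈ 64.7 K

T_eq ∝ L^(1/4) · d^(−1/2).
T′ = 121 / 3.5^(1/2) = 64.7 K.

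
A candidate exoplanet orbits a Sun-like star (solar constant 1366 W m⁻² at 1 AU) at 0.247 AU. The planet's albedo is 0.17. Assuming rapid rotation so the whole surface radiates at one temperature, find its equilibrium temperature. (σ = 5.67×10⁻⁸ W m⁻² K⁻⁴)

T_eq ≈ 535 K

Flux at 0.247 AU: S = 1366/0.247² = 2.24×10⁴ W m⁻².
Energy balance: absorbed = emitted ⇒ πR²·S(1−A) = 4πR²·σT_eq⁴, so T_eq⁴ = S(1−A)/(4σ).
T_eq = [2.24×10⁴ × 0.83 / (4 × 5.67×10⁻⁸)]^(1/4) = (8.19×10¹⁰)^(1/4) = 535 K.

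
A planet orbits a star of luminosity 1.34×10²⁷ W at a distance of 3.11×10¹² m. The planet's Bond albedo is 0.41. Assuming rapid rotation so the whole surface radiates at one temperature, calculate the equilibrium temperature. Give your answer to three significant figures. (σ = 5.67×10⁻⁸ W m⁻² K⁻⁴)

Flux: S = L/(4πd²) = 1.34×10²⁷/(4π×(3.11×10¹²)²) = 11.0 W m⁻².
Energy balance: absorbed = emitted ⇒ πR²·S(1−A) = 4πR²·σT_eq⁴, so T_eq⁴ = S(1−A)/(4σ).
T_eq = [11.0 × 0.59 / (4 × 5.67×10⁻⁸)]^(1/4) = (2.87×10⁷)^(1/4) = 73.2 K.

T_eq ≈ 73.2 K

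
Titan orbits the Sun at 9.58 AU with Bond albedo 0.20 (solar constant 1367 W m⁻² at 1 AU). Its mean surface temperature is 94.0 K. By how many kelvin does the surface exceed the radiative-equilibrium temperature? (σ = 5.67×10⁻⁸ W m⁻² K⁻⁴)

S = 1367/9.58² = 14.89 W m⁻².
T_eq = [S(1−A)/(4σ)]^(1/4) = [14.89×0.80/(4×5.67×10⁻⁸)]^(1/4) = 85.1 K.
ΔT = T_surf − T_eq = 94 − 85.1.

ΔT ≈ 8.9 K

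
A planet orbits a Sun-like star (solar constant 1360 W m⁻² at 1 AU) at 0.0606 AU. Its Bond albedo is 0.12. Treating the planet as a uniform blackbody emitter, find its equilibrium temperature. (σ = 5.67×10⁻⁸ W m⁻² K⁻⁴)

T_eq ≈ 1090 K

Flux at 0.0606 AU: S = 1360/0.0606² = 3.70×10⁵ W m⁻².
Energy balance: absorbed = emitted ⇒ πR²·S(1−A) = 4πR²·σT_eq⁴, so T_eq⁴ = S(1−A)/(4σ).
T_eq = [3.70×10⁵ × 0.88 / (4 × 5.67×10⁻⁸)]^(1/4) = (1.44×10¹²)^(1/4) = 1090 K.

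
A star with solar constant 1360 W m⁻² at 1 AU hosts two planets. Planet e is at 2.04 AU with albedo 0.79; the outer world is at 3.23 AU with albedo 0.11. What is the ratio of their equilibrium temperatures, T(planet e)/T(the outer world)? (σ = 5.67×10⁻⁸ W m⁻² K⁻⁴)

T₁/T₂ ≈ 0.877

T_eq = [S₀(1−A)/(4σd²)]^(1/4), so T ∝ (1−A)^(1/4) / √d.
T₁ = [1360×0.21/(4×5.67×10⁻⁸×2.04²)]^(1/4) = 131.89 K.
T₂ = [1360×0.89/(4×5.67×10⁻⁸×3.23²)]^(1/4) = 150.39 K.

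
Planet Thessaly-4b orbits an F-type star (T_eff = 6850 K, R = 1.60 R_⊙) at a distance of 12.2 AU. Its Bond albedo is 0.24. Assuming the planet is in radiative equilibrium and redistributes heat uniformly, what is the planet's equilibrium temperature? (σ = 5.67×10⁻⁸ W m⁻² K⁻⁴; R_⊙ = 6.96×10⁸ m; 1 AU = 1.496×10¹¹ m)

R_⋆ = 1.60 × 6.96×10⁸ = 1.11×10⁹ m.
d = 12.2 AU = 1.83×10¹² m.
L = 4πR_⋆²σT_⋆⁴ = 4π(1.11×10⁹)² × 5.67×10⁻⁸ × (6850)⁴ = 1.95×10²⁷ W.
S = L/(4πd²) = 46.5 W m⁻².
Energy balance: absorbed = emitted ⇒ πR²·S(1−A) = 4πR²·σT_eq⁴, so T_eq⁴ = S(1−A)/(4σ).
T_eq = [46.5 × 0.76 / (4 × 5.67×10⁻⁸)]^(1/4) = (1.56×10⁸)^(1/4) = 112 K.

T_eq ≈ 112 K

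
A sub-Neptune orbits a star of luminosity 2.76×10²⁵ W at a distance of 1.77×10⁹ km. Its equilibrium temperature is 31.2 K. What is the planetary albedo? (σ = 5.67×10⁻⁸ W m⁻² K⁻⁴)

A ≈ 0.69

d = 1.77×10⁹ km = 1.77×10¹² m.
Flux: S = L/(4πd²) = 2.76×10²⁵/(4π×(1.77×10¹²)²) = 0.701 W m⁻².
From T_eq⁴ = S(1−A)/(4σ): 1−A = 4σT_eq⁴/S.
1−A = 4 × 5.67×10⁻⁸ × (31.2)⁴ / 0.701 = 0.307.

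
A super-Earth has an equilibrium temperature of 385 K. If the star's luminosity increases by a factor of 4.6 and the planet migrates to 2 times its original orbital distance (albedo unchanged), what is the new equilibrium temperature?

T_eq ∝ L^(1/4) · d^(−1/2).
T′ = 385 × 4.6^(1/4) / 2^(1/2) = 399 K.

T_eq ≈ 399 K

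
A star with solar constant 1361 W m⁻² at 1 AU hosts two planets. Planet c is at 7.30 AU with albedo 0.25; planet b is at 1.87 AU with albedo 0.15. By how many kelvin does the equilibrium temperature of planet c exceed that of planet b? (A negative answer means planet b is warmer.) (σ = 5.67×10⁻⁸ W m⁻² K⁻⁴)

ΔT ≈ -99.6 K

T_eq = [S₀(1−A)/(4σd²)]^(1/4), so T ∝ (1−A)^(1/4) / √d.
T₁ = [1361×0.75/(4×5.67×10⁻⁸×7.30²)]^(1/4) = 95.86 K.
T₂ = [1361×0.85/(4×5.67×10⁻⁸×1.87²)]^(1/4) = 195.43 K.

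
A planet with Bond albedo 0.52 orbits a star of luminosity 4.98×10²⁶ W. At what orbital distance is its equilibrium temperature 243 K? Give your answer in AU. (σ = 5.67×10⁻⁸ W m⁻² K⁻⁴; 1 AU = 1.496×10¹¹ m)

From T_eq⁴ = L(1−A)/(16πσd²): d = √[L(1−A)/(16πσT_eq⁴)].
d = √[4.98×10²⁶ × 0.48 / (16π × 5.67×10⁻⁸ × (243)⁴)] = 1.55×10¹¹ m = 1.04 AU.

d ≈ 1.04 AU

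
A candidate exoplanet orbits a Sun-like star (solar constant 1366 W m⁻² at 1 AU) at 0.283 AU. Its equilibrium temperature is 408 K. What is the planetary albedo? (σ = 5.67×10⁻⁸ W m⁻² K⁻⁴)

Flux at 0.283 AU: S = 1366/0.283² = 1.71×10⁴ W m⁻².
From T_eq⁴ = S(1−A)/(4σ): 1−A = 4σT_eq⁴/S.
1−A = 4 × 5.67×10⁻⁸ × (408)⁴ / 1.71×10⁴ = 0.368.

A ≈ 0.63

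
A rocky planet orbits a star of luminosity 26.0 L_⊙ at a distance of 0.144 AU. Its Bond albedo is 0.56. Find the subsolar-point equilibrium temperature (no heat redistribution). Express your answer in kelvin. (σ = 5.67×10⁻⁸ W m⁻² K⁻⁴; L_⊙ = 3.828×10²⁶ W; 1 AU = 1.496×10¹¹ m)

T_ss ≈ 1910 K

d = 0.144 AU = 2.15×10¹⁰ m.
L = 26.0 × 3.828×10²⁶ = 9.95×10²⁷ W.
Flux: S = L/(4πd²) = 9.95×10²⁷/(4π×(2.15×10¹⁰)²) = 1.71×10⁶ W m⁻².
At the subsolar point the surface absorbs S(1−A) and emits σT⁴ per unit area — no factor of 4, since only the local patch is in balance.
T = [1.71×10⁶ × 0.44 / 5.67×10⁻⁸]^(1/4) = (1.32×10¹³)^(1/4) = 1910 K.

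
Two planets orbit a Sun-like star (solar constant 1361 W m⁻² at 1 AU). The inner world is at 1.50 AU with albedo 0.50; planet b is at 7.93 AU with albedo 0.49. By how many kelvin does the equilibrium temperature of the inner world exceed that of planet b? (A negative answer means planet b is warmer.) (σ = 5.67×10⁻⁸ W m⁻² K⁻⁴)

T_eq = [S₀(1−A)/(4σd²)]^(1/4), so T ∝ (1−A)^(1/4) / √d.
T₁ = [1361×0.50/(4×5.67×10⁻⁸×1.50²)]^(1/4) = 191.10 K.
T₂ = [1361×0.51/(4×5.67×10⁻⁸×7.93²)]^(1/4) = 83.52 K.

ΔT ≈ 107.6 K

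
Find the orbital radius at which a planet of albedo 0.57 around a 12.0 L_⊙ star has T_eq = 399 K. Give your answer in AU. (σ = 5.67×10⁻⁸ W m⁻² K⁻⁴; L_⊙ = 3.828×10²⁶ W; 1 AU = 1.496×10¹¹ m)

d ≈ 1.11 AU

L = 12.0 × 3.828×10²⁶ = 4.59×10²⁷ W.
From T_eq⁴ = L(1−A)/(16πσd²): d = √[L(1−A)/(16πσT_eq⁴)].
d = √[4.59×10²⁷ × 0.43 / (16π × 5.67×10⁻⁸ × (399)⁴)] = 1.65×10¹¹ m = 1.11 AU.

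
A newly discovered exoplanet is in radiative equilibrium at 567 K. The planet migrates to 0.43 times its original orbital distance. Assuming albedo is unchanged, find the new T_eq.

T_eq ∝ L^(1/4) · d^(−1/2).
T′ = 567 / 0.43^(1/2) = 865 K.

T_eq ≈ 865 K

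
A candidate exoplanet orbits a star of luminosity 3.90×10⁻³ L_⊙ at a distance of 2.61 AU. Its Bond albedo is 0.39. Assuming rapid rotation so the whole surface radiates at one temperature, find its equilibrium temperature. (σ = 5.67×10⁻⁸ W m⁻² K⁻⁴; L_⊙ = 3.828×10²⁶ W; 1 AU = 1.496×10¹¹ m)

T_eq ≈ 38.0 K

d = 2.61 AU = 3.90×10¹¹ m.
L = 3.90×10⁻³ × 3.828×10²⁶ = 1.49×10²⁴ W.
Flux: S = L/(4πd²) = 1.49×10²⁴/(4π×(3.90×10¹¹)²) = 0.779 W m⁻².
Energy balance: absorbed = emitted ⇒ πR²·S(1−A) = 4πR²·σT_eq⁴, so T_eq⁴ = S(1−A)/(4σ).
T_eq = [0.779 × 0.61 / (4 × 5.67×10⁻⁸)]^(1/4) = (2.10×10⁶)^(1/4) = 38.0 K.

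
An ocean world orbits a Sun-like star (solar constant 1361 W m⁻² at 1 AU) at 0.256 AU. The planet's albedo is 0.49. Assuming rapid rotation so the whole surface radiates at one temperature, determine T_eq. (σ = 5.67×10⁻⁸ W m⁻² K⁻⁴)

T_eq ≈ 465 K

Flux at 0.256 AU: S = 1361/0.256² = 2.08×10⁴ W m⁻².
Energy balance: absorbed = emitted ⇒ πR²·S(1−A) = 4πR²·σT_eq⁴, so T_eq⁴ = S(1−A)/(4σ).
T_eq = [2.08×10⁴ × 0.51 / (4 × 5.67×10⁻⁸)]^(1/4) = (4.67×10¹⁰)^(1/4) = 465 K.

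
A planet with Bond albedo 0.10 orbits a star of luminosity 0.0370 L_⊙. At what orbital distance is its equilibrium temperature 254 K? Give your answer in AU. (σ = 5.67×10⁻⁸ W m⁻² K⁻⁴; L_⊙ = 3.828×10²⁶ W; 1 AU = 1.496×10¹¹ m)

d ≈ 0.219 AU

L = 0.0370 × 3.828×10²⁶ = 1.42×10²⁵ W.
From T_eq⁴ = L(1−A)/(16πσd²): d = √[L(1−A)/(16πσT_eq⁴)].
d = √[1.42×10²⁵ × 0.90 / (16π × 5.67×10⁻⁸ × (254)⁴)] = 3.28×10¹⁰ m = 0.219 AU.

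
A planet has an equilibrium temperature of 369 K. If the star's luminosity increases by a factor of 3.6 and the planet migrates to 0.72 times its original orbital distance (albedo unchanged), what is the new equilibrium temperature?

T_eq ≈ 599 K

T_eq ∝ L^(1/4) · d^(−1/2).
T′ = 369 × 3.6^(1/4) / 0.72^(1/2) = 599 K.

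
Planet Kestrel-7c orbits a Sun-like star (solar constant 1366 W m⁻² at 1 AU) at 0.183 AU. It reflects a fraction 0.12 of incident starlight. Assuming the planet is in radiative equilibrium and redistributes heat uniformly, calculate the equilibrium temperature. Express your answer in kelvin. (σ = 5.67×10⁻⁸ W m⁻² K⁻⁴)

Flux at 0.183 AU: S = 1366/0.183² = 4.08×10⁴ W m⁻².
Energy balance: absorbed = emitted ⇒ πR²·S(1−A) = 4πR²·σT_eq⁴, so T_eq⁴ = S(1−A)/(4σ).
T_eq = [4.08×10⁴ × 0.88 / (4 × 5.67×10⁻⁸)]^(1/4) = (1.58×10¹¹)^(1/4) = 631 K.

T_eq ≈ 631 K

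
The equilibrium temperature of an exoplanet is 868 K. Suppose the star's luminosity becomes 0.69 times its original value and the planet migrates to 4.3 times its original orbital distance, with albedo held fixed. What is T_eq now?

T_eq ≈ 382 K

T_eq ∝ L^(1/4) · d^(−1/2).
T′ = 868 × 0.69^(1/4) / 4.3^(1/2) = 382 K.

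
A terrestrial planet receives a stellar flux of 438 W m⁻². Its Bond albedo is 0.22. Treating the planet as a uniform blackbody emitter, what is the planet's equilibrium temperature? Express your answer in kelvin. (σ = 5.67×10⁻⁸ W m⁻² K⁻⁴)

Energy balance: absorbed = emitted ⇒ πR²·S(1−A) = 4πR²·σT_eq⁴, so T_eq⁴ = S(1−A)/(4σ).
T_eq = [438 × 0.78 / (4 × 5.67×10⁻⁸)]^(1/4) = (1.51×10⁹)^(1/4) = 197 K.

T_eq ≈ 197 K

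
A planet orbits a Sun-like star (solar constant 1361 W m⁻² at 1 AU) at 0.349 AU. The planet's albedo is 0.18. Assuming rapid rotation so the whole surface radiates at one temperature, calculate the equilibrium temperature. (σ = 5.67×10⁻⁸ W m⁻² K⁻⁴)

Flux at 0.349 AU: S = 1361/0.349² = 1.12×10⁴ W m⁻².
Energy balance: absorbed = emitted ⇒ πR²·S(1−A) = 4πR²·σT_eq⁴, so T_eq⁴ = S(1−A)/(4σ).
T_eq = [1.12×10⁴ × 0.82 / (4 × 5.67×10⁻⁸)]^(1/4) = (4.04×10¹⁰)^(1/4) = 448 K.

T_eq ≈ 448 K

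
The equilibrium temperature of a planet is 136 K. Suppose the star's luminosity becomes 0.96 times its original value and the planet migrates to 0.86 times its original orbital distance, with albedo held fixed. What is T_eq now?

T_eq ≈ 145 K

T_eq ∝ L^(1/4) · d^(−1/2).
T′ = 136 × 0.96^(1/4) / 0.86^(1/2) = 145 K.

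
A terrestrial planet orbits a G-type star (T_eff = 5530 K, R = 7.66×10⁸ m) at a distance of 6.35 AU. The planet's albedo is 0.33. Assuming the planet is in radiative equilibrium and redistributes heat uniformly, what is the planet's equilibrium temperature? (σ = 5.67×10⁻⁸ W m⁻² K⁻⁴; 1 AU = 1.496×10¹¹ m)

T_eq ≈ 100 K

d = 6.35 AU = 9.50×10¹¹ m.
L = 4πR_⋆²σT_⋆⁴ = 4π(7.66×10⁸)² × 5.67×10⁻⁸ × (5530)⁴ = 3.91×10²⁶ W.
S = L/(4πd²) = 34.5 W m⁻².
Energy balance: absorbed = emitted ⇒ πR²·S(1−A) = 4πR²·σT_eq⁴, so T_eq⁴ = S(1−A)/(4σ).
T_eq = [34.5 × 0.67 / (4 × 5.67×10⁻⁸)]^(1/4) = (1.02×10⁸)^(1/4) = 100 K.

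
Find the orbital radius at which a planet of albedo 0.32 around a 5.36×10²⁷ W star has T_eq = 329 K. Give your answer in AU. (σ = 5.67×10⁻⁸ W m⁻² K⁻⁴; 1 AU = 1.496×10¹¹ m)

d ≈ 2.21 AU

From T_eq⁴ = L(1−A)/(16πσd²): d = √[L(1−A)/(16πσT_eq⁴)].
d = √[5.36×10²⁷ × 0.68 / (16π × 5.67×10⁻⁸ × (329)⁴)] = 3.30×10¹¹ m = 2.21 AU.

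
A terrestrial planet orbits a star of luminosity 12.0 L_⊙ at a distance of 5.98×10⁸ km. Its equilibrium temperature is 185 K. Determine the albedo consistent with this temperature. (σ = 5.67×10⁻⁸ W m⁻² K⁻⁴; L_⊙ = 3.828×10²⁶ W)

d = 5.98×10⁸ km = 5.98×10¹¹ m.
L = 12.0 × 3.828×10²⁶ = 4.59×10²⁷ W.
Flux: S = L/(4πd²) = 4.59×10²⁷/(4π×(5.98×10¹¹)²) = 1020 W m⁻².
From T_eq⁴ = S(1−A)/(4σ): 1−A = 4σT_eq⁴/S.
1−A = 4 × 5.67×10⁻⁸ × (185)⁴ / 1020 = 0.260.

A ≈ 0.74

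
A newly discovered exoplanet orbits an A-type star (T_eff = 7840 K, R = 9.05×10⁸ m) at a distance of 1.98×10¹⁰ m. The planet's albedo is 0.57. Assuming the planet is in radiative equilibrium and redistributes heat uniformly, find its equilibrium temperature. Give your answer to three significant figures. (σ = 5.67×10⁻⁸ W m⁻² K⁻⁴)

L = 4πR_⋆²σT_⋆⁴ = 4π(9.05×10⁸)² × 5.67×10⁻⁸ × (7840)⁴ = 2.20×10²⁷ W.
S = L/(4πd²) = 4.48×10⁵ W m⁻².
Energy balance: absorbed = emitted ⇒ πR²·S(1−A) = 4πR²·σT_eq⁴, so T_eq⁴ = S(1−A)/(4σ).
T_eq = [4.48×10⁵ × 0.43 / (4 × 5.67×10⁻⁸)]^(1/4) = (8.48×10¹¹)^(1/4) = 960 K.

T_eq ≈ 960 K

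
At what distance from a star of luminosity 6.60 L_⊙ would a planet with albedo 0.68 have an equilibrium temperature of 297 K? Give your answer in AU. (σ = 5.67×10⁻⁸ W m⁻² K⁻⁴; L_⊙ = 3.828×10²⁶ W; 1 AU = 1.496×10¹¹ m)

L = 6.60 × 3.828×10²⁶ = 2.53×10²⁷ W.
From T_eq⁴ = L(1−A)/(16πσd²): d = √[L(1−A)/(16πσT_eq⁴)].
d = √[2.53×10²⁷ × 0.32 / (16π × 5.67×10⁻⁸ × (297)⁴)] = 1.91×10¹¹ m = 1.28 AU.

d ≈ 1.28 AU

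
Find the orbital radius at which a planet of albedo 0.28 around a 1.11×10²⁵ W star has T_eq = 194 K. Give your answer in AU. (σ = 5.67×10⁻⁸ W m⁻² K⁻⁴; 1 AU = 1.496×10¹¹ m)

From T_eq⁴ = L(1−A)/(16πσd²): d = √[L(1−A)/(16πσT_eq⁴)].
d = √[1.11×10²⁵ × 0.72 / (16π × 5.67×10⁻⁸ × (194)⁴)] = 4.45×10¹⁰ m = 0.297 AU.

d ≈ 0.297 AU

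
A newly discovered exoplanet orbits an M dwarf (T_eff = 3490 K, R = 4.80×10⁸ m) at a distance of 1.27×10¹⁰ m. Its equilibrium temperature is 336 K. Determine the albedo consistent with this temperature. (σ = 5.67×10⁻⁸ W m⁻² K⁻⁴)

A ≈ 0.76

L = 4πR_⋆²σT_⋆⁴ = 4π(4.80×10⁸)² × 5.67×10⁻⁸ × (3490)⁴ = 2.44×10²⁵ W.
S = L/(4πd²) = 1.20×10⁴ W m⁻².
From T_eq⁴ = S(1−A)/(4σ): 1−A = 4σT_eq⁴/S.
1−A = 4 × 5.67×10⁻⁸ × (336)⁴ / 1.20×10⁴ = 0.241.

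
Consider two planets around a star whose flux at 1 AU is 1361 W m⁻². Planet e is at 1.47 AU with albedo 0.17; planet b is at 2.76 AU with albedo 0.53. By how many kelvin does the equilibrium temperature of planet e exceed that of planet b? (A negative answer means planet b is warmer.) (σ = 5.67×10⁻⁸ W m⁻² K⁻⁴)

T_eq = [S₀(1−A)/(4σd²)]^(1/4), so T ∝ (1−A)^(1/4) / √d.
T₁ = [1361×0.83/(4×5.67×10⁻⁸×1.47²)]^(1/4) = 219.11 K.
T₂ = [1361×0.47/(4×5.67×10⁻⁸×2.76²)]^(1/4) = 138.72 K.

ΔT ≈ 80.4 K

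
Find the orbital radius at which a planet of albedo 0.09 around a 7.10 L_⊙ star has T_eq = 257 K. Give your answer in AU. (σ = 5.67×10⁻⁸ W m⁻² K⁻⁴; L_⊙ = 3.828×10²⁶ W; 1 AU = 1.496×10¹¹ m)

d ≈ 2.98 AU

L = 7.10 × 3.828×10²⁶ = 2.72×10²⁷ W.
From T_eq⁴ = L(1−A)/(16πσd²): d = √[L(1−A)/(16πσT_eq⁴)].
d = √[2.72×10²⁷ × 0.91 / (16π × 5.67×10⁻⁸ × (257)⁴)] = 4.46×10¹¹ m = 2.98 AU.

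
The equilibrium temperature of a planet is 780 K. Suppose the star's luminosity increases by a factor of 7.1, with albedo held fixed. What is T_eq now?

T_eq ∝ L^(1/4) · d^(−1/2).
T′ = 780 × 7.1^(1/4) = 1270 K.

T_eq ≈ 1270 K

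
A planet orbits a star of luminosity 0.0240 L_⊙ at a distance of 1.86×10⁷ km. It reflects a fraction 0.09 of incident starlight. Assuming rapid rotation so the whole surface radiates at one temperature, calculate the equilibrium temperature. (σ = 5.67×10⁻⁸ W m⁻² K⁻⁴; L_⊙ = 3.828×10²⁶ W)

d = 1.86×10⁷ km = 1.86×10¹⁰ m.
L = 0.0240 × 3.828×10²⁶ = 9.19×10²⁴ W.
Flux: S = L/(4πd²) = 9.19×10²⁴/(4π×(1.86×10¹⁰)²) = 2110 W m⁻².
Energy balance: absorbed = emitted ⇒ πR²·S(1−A) = 4πR²·σT_eq⁴, so T_eq⁴ = S(1−A)/(4σ).
T_eq = [2110 × 0.91 / (4 × 5.67×10⁻⁸)]^(1/4) = (8.48×10⁹)^(1/4) = 303 K.

T_eq ≈ 303 K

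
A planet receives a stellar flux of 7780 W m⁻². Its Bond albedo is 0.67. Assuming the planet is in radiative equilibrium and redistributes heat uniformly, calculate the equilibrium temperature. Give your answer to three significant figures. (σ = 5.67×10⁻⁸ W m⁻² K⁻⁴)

Energy balance: absorbed = emitted ⇒ πR²·S(1−A) = 4πR²·σT_eq⁴, so T_eq⁴ = S(1−A)/(4σ).
T_eq = [7780 × 0.33 / (4 × 5.67×10⁻⁸)]^(1/4) = (1.13×10¹⁰)^(1/4) = 326 K.

T_eq ≈ 326 K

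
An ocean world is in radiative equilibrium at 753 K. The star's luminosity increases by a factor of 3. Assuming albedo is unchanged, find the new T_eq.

T_eq ∝ L^(1/4) · d^(−1/2).
T′ = 753 × 3^(1/4) = 991 K.

T_eq ≈ 991 K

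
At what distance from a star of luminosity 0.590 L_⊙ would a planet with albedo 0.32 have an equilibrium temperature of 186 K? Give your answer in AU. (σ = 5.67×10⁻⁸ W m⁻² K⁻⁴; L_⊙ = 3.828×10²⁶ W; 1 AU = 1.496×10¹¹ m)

L = 0.590 × 3.828×10²⁶ = 2.26×10²⁶ W.
From T_eq⁴ = L(1−A)/(16πσd²): d = √[L(1−A)/(16πσT_eq⁴)].
d = √[2.26×10²⁶ × 0.68 / (16π × 5.67×10⁻⁸ × (186)⁴)] = 2.12×10¹¹ m = 1.42 AU.

d ≈ 1.42 AU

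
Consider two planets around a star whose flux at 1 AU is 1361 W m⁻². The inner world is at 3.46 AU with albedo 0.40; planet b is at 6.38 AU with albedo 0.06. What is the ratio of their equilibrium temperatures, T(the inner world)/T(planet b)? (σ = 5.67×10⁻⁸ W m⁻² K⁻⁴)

T_eq = [S₀(1−A)/(4σd²)]^(1/4), so T ∝ (1−A)^(1/4) / √d.
T₁ = [1361×0.60/(4×5.67×10⁻⁸×3.46²)]^(1/4) = 131.69 K.
T₂ = [1361×0.94/(4×5.67×10⁻⁸×6.38²)]^(1/4) = 108.50 K.

T₁/T₂ ≈ 1.214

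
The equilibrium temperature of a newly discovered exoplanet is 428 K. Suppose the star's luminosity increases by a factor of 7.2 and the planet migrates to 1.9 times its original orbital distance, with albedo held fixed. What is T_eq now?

T_eq ≈ 509 K

T_eq ∝ L^(1/4) · d^(−1/2).
T′ = 428 × 7.2^(1/4) / 1.9^(1/2) = 509 K.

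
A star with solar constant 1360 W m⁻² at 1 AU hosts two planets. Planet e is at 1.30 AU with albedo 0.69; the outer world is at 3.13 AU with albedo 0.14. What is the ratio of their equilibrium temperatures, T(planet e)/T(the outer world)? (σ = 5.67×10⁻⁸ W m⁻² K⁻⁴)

T₁/T₂ ≈ 1.202

T_eq = [S₀(1−A)/(4σd²)]^(1/4), so T ∝ (1−A)^(1/4) / √d.
T₁ = [1360×0.31/(4×5.67×10⁻⁸×1.30²)]^(1/4) = 182.11 K.
T₂ = [1360×0.86/(4×5.67×10⁻⁸×3.13²)]^(1/4) = 151.47 K.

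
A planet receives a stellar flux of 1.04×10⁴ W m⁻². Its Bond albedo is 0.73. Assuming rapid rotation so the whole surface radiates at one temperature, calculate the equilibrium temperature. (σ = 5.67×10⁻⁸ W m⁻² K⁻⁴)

T_eq ≈ 334 K

Energy balance: absorbed = emitted ⇒ πR²·S(1−A) = 4πR²·σT_eq⁴, so T_eq⁴ = S(1−A)/(4σ).
T_eq = [1.04×10⁴ × 0.27 / (4 × 5.67×10⁻⁸)]^(1/4) = (1.24×10¹⁰)^(1/4) = 334 K.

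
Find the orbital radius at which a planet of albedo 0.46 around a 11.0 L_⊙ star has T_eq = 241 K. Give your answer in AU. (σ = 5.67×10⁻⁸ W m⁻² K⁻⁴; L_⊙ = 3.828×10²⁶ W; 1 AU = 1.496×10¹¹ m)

L = 11.0 × 3.828×10²⁶ = 4.21×10²⁷ W.
From T_eq⁴ = L(1−A)/(16πσd²): d = √[L(1−A)/(16πσT_eq⁴)].
d = √[4.21×10²⁷ × 0.54 / (16π × 5.67×10⁻⁸ × (241)⁴)] = 4.86×10¹¹ m = 3.25 AU.

d ≈ 3.25 AU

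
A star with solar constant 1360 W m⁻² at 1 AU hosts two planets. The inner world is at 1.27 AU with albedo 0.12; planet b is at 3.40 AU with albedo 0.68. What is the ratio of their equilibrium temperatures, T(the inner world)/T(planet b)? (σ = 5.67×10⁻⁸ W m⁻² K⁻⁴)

T₁/T₂ ≈ 2.107

T_eq = [S₀(1−A)/(4σd²)]^(1/4), so T ∝ (1−A)^(1/4) / √d.
T₁ = [1360×0.88/(4×5.67×10⁻⁸×1.27²)]^(1/4) = 239.16 K.
T₂ = [1360×0.32/(4×5.67×10⁻⁸×3.40²)]^(1/4) = 113.51 K.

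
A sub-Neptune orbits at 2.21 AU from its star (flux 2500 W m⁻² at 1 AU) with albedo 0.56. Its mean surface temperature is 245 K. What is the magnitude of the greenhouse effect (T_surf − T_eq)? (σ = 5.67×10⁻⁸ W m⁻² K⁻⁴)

S = 2500/2.21² = 511.9 W m⁻².
T_eq = [S(1−A)/(4σ)]^(1/4) = [511.9×0.44/(4×5.67×10⁻⁸)]^(1/4) = 177.5 K.
ΔT = T_surf − T_eq = 245 − 177.5.

ΔT ≈ 67.5 K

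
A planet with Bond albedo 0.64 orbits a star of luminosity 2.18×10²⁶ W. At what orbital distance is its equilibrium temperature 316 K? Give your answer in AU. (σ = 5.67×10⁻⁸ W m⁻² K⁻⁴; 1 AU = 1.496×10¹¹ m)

d ≈ 0.351 AU

From T_eq⁴ = L(1−A)/(16πσd²): d = √[L(1−A)/(16πσT_eq⁴)].
d = √[2.18×10²⁶ × 0.36 / (16π × 5.67×10⁻⁸ × (316)⁴)] = 5.26×10¹⁰ m = 0.351 AU.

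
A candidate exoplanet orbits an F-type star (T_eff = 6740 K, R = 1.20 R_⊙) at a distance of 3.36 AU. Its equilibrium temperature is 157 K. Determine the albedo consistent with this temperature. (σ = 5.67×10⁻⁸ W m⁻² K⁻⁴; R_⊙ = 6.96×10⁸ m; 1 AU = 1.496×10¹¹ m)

A ≈ 0.57

R_⋆ = 1.20 × 6.96×10⁸ = 8.35×10⁸ m.
d = 3.36 AU = 5.03×10¹¹ m.
L = 4πR_⋆²σT_⋆⁴ = 4π(8.35×10⁸)² × 5.67×10⁻⁸ × (6740)⁴ = 1.03×10²⁷ W.
S = L/(4πd²) = 323 W m⁻².
From T_eq⁴ = S(1−A)/(4σ): 1−A = 4σT_eq⁴/S.
1−A = 4 × 5.67×10⁻⁸ × (157)⁴ / 323 = 0.427.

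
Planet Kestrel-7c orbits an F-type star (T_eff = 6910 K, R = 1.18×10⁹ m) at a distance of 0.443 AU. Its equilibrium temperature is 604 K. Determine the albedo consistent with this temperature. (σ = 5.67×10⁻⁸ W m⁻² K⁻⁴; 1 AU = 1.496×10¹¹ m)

A ≈ 0.26

d = 0.443 AU = 6.63×10¹⁰ m.
L = 4πR_⋆²σT_⋆⁴ = 4π(1.18×10⁹)² × 5.67×10⁻⁸ × (6910)⁴ = 2.26×10²⁷ W.
S = L/(4πd²) = 4.10×10⁴ W m⁻².
From T_eq⁴ = S(1−A)/(4σ): 1−A = 4σT_eq⁴/S.
1−A = 4 × 5.67×10⁻⁸ × (604)⁴ / 4.10×10⁴ = 0.737.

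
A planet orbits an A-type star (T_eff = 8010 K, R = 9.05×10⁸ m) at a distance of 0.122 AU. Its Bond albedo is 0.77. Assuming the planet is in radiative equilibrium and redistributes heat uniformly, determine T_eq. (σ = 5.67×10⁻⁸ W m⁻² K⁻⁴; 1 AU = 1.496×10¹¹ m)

T_eq ≈ 873 K

d = 0.122 AU = 1.83×10¹⁰ m.
L = 4πR_⋆²σT_⋆⁴ = 4π(9.05×10⁸)² × 5.67×10⁻⁸ × (8010)⁴ = 2.40×10²⁷ W.
S = L/(4πd²) = 5.74×10⁵ W m⁻².
Energy balance: absorbed = emitted ⇒ πR²·S(1−A) = 4πR²·σT_eq⁴, so T_eq⁴ = S(1−A)/(4σ).
T_eq = [5.74×10⁵ × 0.23 / (4 × 5.67×10⁻⁸)]^(1/4) = (5.82×10¹¹)^(1/4) = 873 K.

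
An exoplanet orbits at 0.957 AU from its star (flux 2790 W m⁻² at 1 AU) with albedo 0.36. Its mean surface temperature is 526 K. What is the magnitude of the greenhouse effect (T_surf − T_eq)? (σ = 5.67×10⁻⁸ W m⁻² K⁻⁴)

ΔT ≈ 221.5 K

S = 2790/0.957² = 3046 W m⁻².
T_eq = [S(1−A)/(4σ)]^(1/4) = [3046×0.64/(4×5.67×10⁻⁸)]^(1/4) = 304.5 K.
ΔT = T_surf − T_eq = 526 − 304.5.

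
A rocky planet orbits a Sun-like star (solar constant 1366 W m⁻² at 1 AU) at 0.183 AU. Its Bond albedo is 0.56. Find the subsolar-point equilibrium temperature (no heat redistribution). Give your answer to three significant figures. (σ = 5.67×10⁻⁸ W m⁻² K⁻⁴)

T_ss ≈ 750 K

Flux at 0.183 AU: S = 1366/0.183² = 4.08×10⁴ W m⁻².
At the subsolar point the surface absorbs S(1−A) and emits σT⁴ per unit area — no factor of 4, since only the local patch is in balance.
T = [4.08×10⁴ × 0.44 / 5.67×10⁻⁸]^(1/4) = (3.17×10¹¹)^(1/4) = 750 K.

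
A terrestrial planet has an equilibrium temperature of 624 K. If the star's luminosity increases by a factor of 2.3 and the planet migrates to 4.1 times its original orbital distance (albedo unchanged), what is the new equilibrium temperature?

T_eq ≈ 380 K

T_eq ∝ L^(1/4) · d^(−1/2).
T′ = 624 × 2.3^(1/4) / 4.1^(1/2) = 380 K.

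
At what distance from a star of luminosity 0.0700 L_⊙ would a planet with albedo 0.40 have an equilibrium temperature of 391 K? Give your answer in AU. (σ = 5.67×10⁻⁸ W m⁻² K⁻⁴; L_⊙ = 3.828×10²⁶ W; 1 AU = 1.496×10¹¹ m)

d ≈ 0.104 AU

L = 0.0700 × 3.828×10²⁶ = 2.68×10²⁵ W.
From T_eq⁴ = L(1−A)/(16πσd²): d = √[L(1−A)/(16πσT_eq⁴)].
d = √[2.68×10²⁵ × 0.60 / (16π × 5.67×10⁻⁸ × (391)⁴)] = 1.55×10¹⁰ m = 0.104 AU.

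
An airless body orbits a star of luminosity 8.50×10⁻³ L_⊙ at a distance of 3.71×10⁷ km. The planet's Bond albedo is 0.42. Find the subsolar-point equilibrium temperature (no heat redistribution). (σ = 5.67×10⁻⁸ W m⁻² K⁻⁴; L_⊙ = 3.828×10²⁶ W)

d = 3.71×10⁷ km = 3.71×10¹⁰ m.
L = 8.50×10⁻³ × 3.828×10²⁶ = 3.25×10²⁴ W.
Flux: S = L/(4πd²) = 3.25×10²⁴/(4π×(3.71×10¹⁰)²) = 188 W m⁻².
At the subsolar point the surface absorbs S(1−A) and emits σT⁴ per unit area — no factor of 4, since only the local patch is in balance.
T = [188 × 0.58 / 5.67×10⁻⁸]^(1/4) = (1.92×10⁹)^(1/4) = 209 K.

T_ss ≈ 209 K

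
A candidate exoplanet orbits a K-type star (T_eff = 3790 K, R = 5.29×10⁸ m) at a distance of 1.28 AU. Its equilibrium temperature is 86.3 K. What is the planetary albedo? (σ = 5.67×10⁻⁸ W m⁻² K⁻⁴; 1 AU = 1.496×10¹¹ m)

A ≈ 0.86

d = 1.28 AU = 1.91×10¹¹ m.
L = 4πR_⋆²σT_⋆⁴ = 4π(5.29×10⁸)² × 5.67×10⁻⁸ × (3790)⁴ = 4.11×10²⁵ W.
S = L/(4πd²) = 89.3 W m⁻².
From T_eq⁴ = S(1−A)/(4σ): 1−A = 4σT_eq⁴/S.
1−A = 4 × 5.67×10⁻⁸ × (86.3)⁴ / 89.3 = 0.141.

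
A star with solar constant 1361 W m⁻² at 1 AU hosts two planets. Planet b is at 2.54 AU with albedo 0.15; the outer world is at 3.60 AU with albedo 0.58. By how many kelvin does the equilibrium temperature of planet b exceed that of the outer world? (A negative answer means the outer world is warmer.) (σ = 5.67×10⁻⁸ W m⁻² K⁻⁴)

T_eq = [S₀(1−A)/(4σd²)]^(1/4), so T ∝ (1−A)^(1/4) / √d.
T₁ = [1361×0.85/(4×5.67×10⁻⁸×2.54²)]^(1/4) = 167.68 K.
T₂ = [1361×0.42/(4×5.67×10⁻⁸×3.60²)]^(1/4) = 118.09 K.

ΔT ≈ 49.6 K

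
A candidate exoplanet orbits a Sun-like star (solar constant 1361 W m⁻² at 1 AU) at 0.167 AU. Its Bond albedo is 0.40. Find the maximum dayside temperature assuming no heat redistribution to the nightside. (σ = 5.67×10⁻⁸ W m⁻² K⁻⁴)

T_ss ≈ 848 K

Flux at 0.167 AU: S = 1361/0.167² = 4.88×10⁴ W m⁻².
With no redistribution each surface element balances locally: S(1−A) = σT⁴.
T = [4.88×10⁴ × 0.60 / 5.67×10⁻⁸]^(1/4) = (5.16×10¹¹)^(1/4) = 848 K.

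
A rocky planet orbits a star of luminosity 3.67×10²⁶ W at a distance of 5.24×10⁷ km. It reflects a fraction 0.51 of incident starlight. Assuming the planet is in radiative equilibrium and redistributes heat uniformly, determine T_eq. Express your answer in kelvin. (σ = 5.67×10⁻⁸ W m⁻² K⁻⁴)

d = 5.24×10⁷ km = 5.24×10¹⁰ m.
Flux: S = L/(4πd²) = 3.67×10²⁶/(4π×(5.24×10¹⁰)²) = 1.06×10⁴ W m⁻².
Energy balance: absorbed = emitted ⇒ πR²·S(1−A) = 4πR²·σT_eq⁴, so T_eq⁴ = S(1−A)/(4σ).
T_eq = [1.06×10⁴ × 0.49 / (4 × 5.67×10⁻⁸)]^(1/4) = (2.30×10¹⁰)^(1/4) = 389 K.

T_eq ≈ 389 K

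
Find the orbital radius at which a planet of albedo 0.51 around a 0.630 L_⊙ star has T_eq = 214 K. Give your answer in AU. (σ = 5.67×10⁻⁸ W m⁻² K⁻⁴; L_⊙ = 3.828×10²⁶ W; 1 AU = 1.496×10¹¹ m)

L = 0.630 × 3.828×10²⁶ = 2.41×10²⁶ W.
From T_eq⁴ = L(1−A)/(16πσd²): d = √[L(1−A)/(16πσT_eq⁴)].
d = √[2.41×10²⁶ × 0.49 / (16π × 5.67×10⁻⁸ × (214)⁴)] = 1.41×10¹¹ m = 0.940 AU.

d ≈ 0.940 AU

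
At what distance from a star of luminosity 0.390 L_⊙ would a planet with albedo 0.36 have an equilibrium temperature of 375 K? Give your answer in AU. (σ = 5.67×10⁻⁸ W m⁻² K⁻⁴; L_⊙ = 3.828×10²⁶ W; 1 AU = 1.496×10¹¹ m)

L = 0.390 × 3.828×10²⁶ = 1.49×10²⁶ W.
From T_eq⁴ = L(1−A)/(16πσd²): d = √[L(1−A)/(16πσT_eq⁴)].
d = √[1.49×10²⁶ × 0.64 / (16π × 5.67×10⁻⁸ × (375)⁴)] = 4.12×10¹⁰ m = 0.275 AU.

d ≈ 0.275 AU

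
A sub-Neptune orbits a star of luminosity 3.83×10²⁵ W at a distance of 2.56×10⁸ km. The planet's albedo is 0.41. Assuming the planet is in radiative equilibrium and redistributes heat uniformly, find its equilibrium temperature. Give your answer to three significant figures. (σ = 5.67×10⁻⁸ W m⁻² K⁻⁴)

d = 2.56×10⁸ km = 2.56×10¹¹ m.
Flux: S = L/(4πd²) = 3.83×10²⁵/(4π×(2.56×10¹¹)²) = 46.5 W m⁻².
Energy balance: absorbed = emitted ⇒ πR²·S(1−A) = 4πR²·σT_eq⁴, so T_eq⁴ = S(1−A)/(4σ).
T_eq = [46.5 × 0.59 / (4 × 5.67×10⁻⁸)]^(1/4) = (1.21×10⁸)^(1/4) = 105 K.

T_eq ≈ 105 K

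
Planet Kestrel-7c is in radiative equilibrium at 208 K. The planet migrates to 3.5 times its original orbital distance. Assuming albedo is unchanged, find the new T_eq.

T_eq ≈ 111 K

T_eq ∝ L^(1/4) · d^(−1/2).
T′ = 208 / 3.5^(1/2) = 111 K.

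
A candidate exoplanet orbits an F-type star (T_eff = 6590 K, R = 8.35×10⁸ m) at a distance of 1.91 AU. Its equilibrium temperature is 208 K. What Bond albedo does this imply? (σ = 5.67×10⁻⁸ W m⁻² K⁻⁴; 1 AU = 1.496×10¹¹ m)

d = 1.91 AU = 2.86×10¹¹ m.
L = 4πR_⋆²σT_⋆⁴ = 4π(8.35×10⁸)² × 5.67×10⁻⁸ × (6590)⁴ = 9.37×10²⁶ W.
S = L/(4πd²) = 913 W m⁻².
From T_eq⁴ = S(1−A)/(4σ): 1−A = 4σT_eq⁴/S.
1−A = 4 × 5.67×10⁻⁸ × (208)⁴ / 913 = 0.465.

A ≈ 0.54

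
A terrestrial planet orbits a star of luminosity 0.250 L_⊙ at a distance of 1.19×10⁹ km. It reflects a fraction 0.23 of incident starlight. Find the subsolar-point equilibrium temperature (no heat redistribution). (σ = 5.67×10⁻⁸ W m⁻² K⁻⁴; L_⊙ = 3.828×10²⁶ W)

d = 1.19×10⁹ km = 1.19×10¹² m.
L = 0.250 × 3.828×10²⁶ = 9.57×10²⁵ W.
Flux: S = L/(4πd²) = 9.57×10²⁵/(4π×(1.19×10¹²)²) = 5.38 W m⁻².
At the subsolar point the surface absorbs S(1−A) and emits σT⁴ per unit area — no factor of 4, since only the local patch is in balance.
T = [5.38 × 0.77 / 5.67×10⁻⁸]^(1/4) = (7.30×10⁷)^(1/4) = 92.4 K.

T_ss ≈ 92.4 K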